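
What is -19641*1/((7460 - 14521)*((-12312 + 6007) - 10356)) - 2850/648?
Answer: -55882698703/12705478668 ≈ -4.3983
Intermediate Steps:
-19641*1/((7460 - 14521)*((-12312 + 6007) - 10356)) - 2850/648 = -19641*(-1/(7061*(-6305 - 10356))) - 2850*1/648 = -19641/((-16661*(-7061))) - 475/108 = -19641/117643321 - 475/108 = -55882698703/12705478668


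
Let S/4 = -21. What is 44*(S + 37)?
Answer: -2068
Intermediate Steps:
S = -84 (S = 4*(-21) = -84)
44*(S + 37) = 44*(-84 + 37) = 44*(-47) = -2068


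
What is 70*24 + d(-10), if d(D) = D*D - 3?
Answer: 1777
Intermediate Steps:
d(D) = -3 + D² (d(D) = D² - 3 = -3 + D²)
70*24 + d(-10) = 70*24 + (-3 + (-10)²) = 1680 + (-3 + 100) = 1680 + 97 = 1777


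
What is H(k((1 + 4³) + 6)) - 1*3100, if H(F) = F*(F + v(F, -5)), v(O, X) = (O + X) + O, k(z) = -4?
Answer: -3032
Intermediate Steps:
v(O, X) = X + 2*O
H(F) = F*(-5 + 3*F) (H(F) = F*(F + (-5 + 2*F)) = F*(-5 + 3*F))
H(k((1 + 4³) + 6)) - 1*3100 = -4*(-5 + 3*(-4)) - 1*3100 = -4*(-5 - 12) - 3100 = -4*(-17) - 3100 = 68 - 3100 = -3032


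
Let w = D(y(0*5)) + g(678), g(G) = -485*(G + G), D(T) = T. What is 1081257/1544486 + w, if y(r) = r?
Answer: -1015745581503/1544486 ≈ -6.5766e+5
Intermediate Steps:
g(G) = -970*G
w = -657660 (w = 0*5 - 970*678 = 0 - 657660 = -657660)
1081257/1544486 + w = 1081257/1544486 - 657660 = -1015745581503/1544486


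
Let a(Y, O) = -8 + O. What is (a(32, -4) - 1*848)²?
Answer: 739600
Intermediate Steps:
(a(32, -4) - 1*848)² = ((-8 - 4) - 1*848)² = (-12 - 848)² = (-860)² = 739600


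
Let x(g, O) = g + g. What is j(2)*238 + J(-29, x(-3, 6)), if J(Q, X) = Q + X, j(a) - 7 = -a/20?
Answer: 8036/5 ≈ 1607.2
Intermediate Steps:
j(a) = 7 - a/20
x(g, O) = 2*g
j(2)*238 + J(-29, x(-3, 6)) = (7 - 1/20*2)*238 + (-29 + 2*(-3)) = (7 - ⅒)*238 + (-29 - 6) = (69/10)*238 - 35 = 8211/5 - 35 = 8036/5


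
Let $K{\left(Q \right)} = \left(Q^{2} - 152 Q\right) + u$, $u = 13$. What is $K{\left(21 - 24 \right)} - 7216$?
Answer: $-6738$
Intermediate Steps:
$K{\left(Q \right)} = 13 + Q^{2} - 152 Q$ ($K{\left(Q \right)} = \left(Q^{2} - 152 Q\right) + 13 = 13 + Q^{2} - 152 Q$)
$K{\left(21 - 24 \right)} - 7216 = \left(13 + \left(21 - 24\right)^{2} - 152 \left(21 - 24\right)\right) - 7216 = \left(13 + \left(-3\right)^{2} - -456\right) - 7216 = \left(13 + 9 + 456\right) - 7216 = 478 - 7216 = -6738$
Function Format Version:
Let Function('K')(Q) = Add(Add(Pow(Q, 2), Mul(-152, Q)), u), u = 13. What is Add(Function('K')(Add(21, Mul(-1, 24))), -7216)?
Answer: -6738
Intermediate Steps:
Function('K')(Q) = Add(13, Pow(Q, 2), Mul(-152, Q)) (Function('K')(Q) = Add(Add(Pow(Q, 2), Mul(-152, Q)), 13) = Add(13, Pow(Q, 2), Mul(-152, Q)))
Add(Function('K')(Add(21, Mul(-1, 24))), -7216) = Add(Add(13, Pow(Add(21, Mul(-1, 24)), 2), Mul(-152, Add(21, Mul(-1, 24)))), -7216) = Add(Add(13, Pow(Add(21, -24), 2), Mul(-152, Add(21, -24))), -7216) = Add(Add(13, Pow(-3, 2), Mul(-152, -3)), -7216) = Add(Add(13, 9, 456), -7216) = Add(478, -7216) = -6738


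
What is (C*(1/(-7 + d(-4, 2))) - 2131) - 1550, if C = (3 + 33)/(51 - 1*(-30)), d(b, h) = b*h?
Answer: -496939/135 ≈ -3681.0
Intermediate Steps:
C = 4/9 (C = 36/(51 + 30) = 36/81 = 36*(1/81) = 4/9 ≈ 0.44444)
(C*(1/(-7 + d(-4, 2))) - 2131) - 1550 = (4*(1/(-7 - 4*2))/9 - 2131) - 1550 = (4*(1/(-7 - 8))/9 - 2131) - 1550 = (4*(1/(-15))/9 - 2131) - 1550 = (4*(-1/15*1)/9 - 2131) - 1550 = ((4/9)*(-1/15) - 2131) - 1550 = (-4/135 - 2131) - 1550 = -287689/135 - 1550 = -496939/135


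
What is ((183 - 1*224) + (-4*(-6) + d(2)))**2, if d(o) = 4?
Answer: 169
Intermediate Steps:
((183 - 1*224) + (-4*(-6) + d(2)))**2 = ((183 - 1*224) + (-4*(-6) + 4))**2 = ((183 - 224) + (24 + 4))**2 = (-41 + 28)**2 = (-13)**2 = 169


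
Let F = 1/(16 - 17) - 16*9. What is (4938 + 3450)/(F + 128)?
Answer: -8388/17 ≈ -493.41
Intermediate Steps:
F = -145 (F = 1/(-1) - 144 = -1 - 144 = -145)
(4938 + 3450)/(F + 128) = (4938 + 3450)/(-145 + 128) = 8388/(-17) = 8388*(-1/17) = -8388/17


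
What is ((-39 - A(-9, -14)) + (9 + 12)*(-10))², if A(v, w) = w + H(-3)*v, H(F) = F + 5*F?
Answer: 157609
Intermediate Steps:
H(F) = 6*F
A(v, w) = w - 18*v (A(v, w) = w + (6*(-3))*v = w - 18*v)
((-39 - A(-9, -14)) + (9 + 12)*(-10))² = ((-39 - (-14 - 18*(-9))) + (9 + 12)*(-10))² = ((-39 - (-14 + 162)) + 21*(-10))² = ((-39 - 1*148) - 210)² = ((-39 - 148) - 210)² = (-187 - 210)² = (-397)² = 157609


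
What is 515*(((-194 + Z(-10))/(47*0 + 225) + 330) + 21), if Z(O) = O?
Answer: 2704471/15 ≈ 1.8030e+5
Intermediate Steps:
515*(((-194 + Z(-10))/(47*0 + 225) + 330) + 21) = 515*(((-194 - 10)/(47*0 + 225) + 330) + 21) = 515*((-204/(0 + 225) + 330) + 21) = 515*((-204/225 + 330) + 21) = 515*((-204*1/225 + 330) + 21) = 515*((-68/75 + 330) + 21) = 515*(24682/75 + 21) = 515*(26257/75) = 2704471/15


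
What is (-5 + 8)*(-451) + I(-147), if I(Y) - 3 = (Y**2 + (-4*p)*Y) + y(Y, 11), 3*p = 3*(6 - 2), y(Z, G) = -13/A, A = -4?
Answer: 90457/4 ≈ 22614.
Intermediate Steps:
y(Z, G) = 13/4 (y(Z, G) = -13/(-4) = -13*(-1/4) = 13/4)
p = 4 (p = (3*(6 - 2))/3 = (3*4)/3 = (1/3)*12 = 4)
I(Y) = 25/4 + Y**2 - 16*Y (I(Y) = 3 + ((Y**2 + (-4*4)*Y) + 13/4) = 3 + ((Y**2 - 16*Y) + 13/4) = 3 + (13/4 + Y**2 - 16*Y) = 25/4 + Y**2 - 16*Y)
(-5 + 8)*(-451) + I(-147) = (-5 + 8)*(-451) + (25/4 + (-147)**2 - 16*(-147)) = 3*(-451) + (25/4 + 21609 + 2352) = -1353 + 95869/4 = 90457/4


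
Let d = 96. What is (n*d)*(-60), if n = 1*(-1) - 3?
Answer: 23040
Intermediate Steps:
n = -4 (n = -1 - 3 = -4)
(n*d)*(-60) = -4*96*(-60) = -384*(-60) = 23040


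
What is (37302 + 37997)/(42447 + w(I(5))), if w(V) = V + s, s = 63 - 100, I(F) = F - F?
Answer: 75299/42410 ≈ 1.7755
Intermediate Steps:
I(F) = 0
s = -37
w(V) = -37 + V (w(V) = V - 37 = -37 + V)
(37302 + 37997)/(42447 + w(I(5))) = (37302 + 37997)/(42447 + (-37 + 0)) = 75299/(42447 - 37) = 75299/42410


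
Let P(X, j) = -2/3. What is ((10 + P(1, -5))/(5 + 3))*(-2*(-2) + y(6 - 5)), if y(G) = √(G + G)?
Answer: 14/3 + 7*√2/6 ≈ 6.3166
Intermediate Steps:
P(X, j) = -⅔ (P(X, j) = -2*⅓ = -⅔)
y(G) = √2*√G (y(G) = √(2*G) = √2*√G)
((10 + P(1, -5))/(5 + 3))*(-2*(-2) + y(6 - 5)) = ((10 - ⅔)/(5 + 3))*(-2*(-2) + √2*√(6 - 5)) = ((28/3)/8)*(4 + √2*√1) = ((28/3)*(⅛))*(4 + √2*1) = 7*(4 + √2)/6 = 14/3 + 7*√2/6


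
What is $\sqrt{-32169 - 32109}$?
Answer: $3 i \sqrt{7142} \approx 253.53 i$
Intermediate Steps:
$\sqrt{-32169 - 32109} = \sqrt{-64278} = 3 i \sqrt{7142}$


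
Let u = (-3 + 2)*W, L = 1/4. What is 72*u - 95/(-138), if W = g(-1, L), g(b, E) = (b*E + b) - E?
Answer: 14999/138 ≈ 108.69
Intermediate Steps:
L = ¼ ≈ 0.25000
g(b, E) = b - E + E*b (g(b, E) = (E*b + b) - E = (b + E*b) - E = b - E + E*b)
W = -3/2 (W = -1 - 1*¼ + (¼)*(-1) = -1 - ¼ - ¼ = -3/2 ≈ -1.5000)
u = 3/2 (u = (-3 + 2)*(-3/2) = -1*(-3/2) = 3/2 ≈ 1.5000)
72*u - 95/(-138) = 72*(3/2) - 95/(-138) = 108 - 95*(-1/138) = 108 + 95/138 = 14999/138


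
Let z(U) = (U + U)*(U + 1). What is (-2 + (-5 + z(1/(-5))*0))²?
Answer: 49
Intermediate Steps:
z(U) = 2*U*(1 + U) (z(U) = (2*U)*(1 + U) = 2*U*(1 + U))
(-2 + (-5 + z(1/(-5))*0))² = (-2 + (-5 + (2*(1/(-5))*(1 + 1/(-5)))*0))² = (-2 + (-5 + (2*(1*(-⅕))*(1 + 1*(-⅕)))*0))² = (-2 + (-5 + (2*(-⅕)*(1 - ⅕))*0))² = (-2 + (-5 + (2*(-⅕)*(⅘))*0))² = (-2 + (-5 - 8/25*0))² = (-2 + (-5 + 0))² = (-2 - 5)² = (-7)² = 49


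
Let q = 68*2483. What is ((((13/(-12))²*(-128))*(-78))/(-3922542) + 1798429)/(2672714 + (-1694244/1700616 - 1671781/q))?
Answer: 165058329383019572188/245298485374554652389 ≈ 0.67289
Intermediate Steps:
q = 168844
((((13/(-12))²*(-128))*(-78))/(-3922542) + 1798429)/(2672714 + (-1694244/1700616 - 1671781/q)) = ((((13/(-12))²*(-128))*(-78))/(-3922542) + 1798429)/(2672714 + (-1694244/1700616 - 1671781/168844)) = ((((13*(-1/12))²*(-128))*(-78))*(-1/3922542) + 1798429)/(2672714 + (-1694244*1/1700616 - 1671781*1/168844)) = ((((-13/12)²*(-128))*(-78))*(-1/3922542) + 1798429)/(2672714 + (-2393/2402 - 1671781/168844)) = ((((169/144)*(-128))*(-78))*(-1/3922542) + 1798429)/(2672714 - 2209830827/202781644) = (-1352/9*(-78)*(-1/3922542) + 1798429)/(541975129030989/202781644) = ((35152/3)*(-1/3922542) + 1798429)*(202781644/541975129030989) = (-1352/452601 + 1798429)*(202781644/541975129030989) = (813970762477/452601)*(202781644/541975129030989) = 165058329383019572188/245298485374554652389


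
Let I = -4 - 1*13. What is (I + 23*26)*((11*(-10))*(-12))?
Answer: 766920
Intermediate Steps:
I = -17 (I = -4 - 13 = -17)
(I + 23*26)*((11*(-10))*(-12)) = (-17 + 23*26)*((11*(-10))*(-12)) = (-17 + 598)*(-110*(-12)) = 581*1320 = 766920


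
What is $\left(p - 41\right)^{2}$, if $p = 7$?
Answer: $1156$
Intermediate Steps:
$\left(p - 41\right)^{2} = \left(7 - 41\right)^{2} = \left(-34\right)^{2} = 1156$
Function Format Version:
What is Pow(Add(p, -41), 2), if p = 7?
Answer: 1156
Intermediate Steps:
Pow(Add(p, -41), 2) = Pow(Add(7, -41), 2) = Pow(-34, 2) = 1156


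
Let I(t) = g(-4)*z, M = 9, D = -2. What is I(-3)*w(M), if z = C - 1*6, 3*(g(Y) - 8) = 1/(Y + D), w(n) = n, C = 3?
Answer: -429/2 ≈ -214.50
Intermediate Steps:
g(Y) = 8 + 1/(3*(-2 + Y)) (g(Y) = 8 + 1/(3*(Y - 2)) = 8 + 1/(3*(-2 + Y)))
z = -3 (z = 3 - 1*6 = 3 - 6 = -3)
I(t) = -143/6 (I(t) = ((-47 + 24*(-4))/(3*(-2 - 4)))*(-3) = ((⅓)*(-47 - 96)/(-6))*(-3) = ((⅓)*(-⅙)*(-143))*(-3) = (143/18)*(-3) = -143/6)
I(-3)*w(M) = -143/6*9 = -429/2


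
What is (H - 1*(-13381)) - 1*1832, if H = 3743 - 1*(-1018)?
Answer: 16310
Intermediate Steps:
H = 4761 (H = 3743 + 1018 = 4761)
(H - 1*(-13381)) - 1*1832 = (4761 - 1*(-13381)) - 1*1832 = (4761 + 13381) - 1832 = 18142 - 1832 = 16310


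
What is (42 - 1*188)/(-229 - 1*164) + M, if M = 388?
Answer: 152630/393 ≈ 388.37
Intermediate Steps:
(42 - 1*188)/(-229 - 1*164) + M = (42 - 1*188)/(-229 - 1*164) + 388 = (42 - 188)/(-229 - 164) + 388 = -146/(-393) + 388 = -146*(-1/393) + 388 = 146/393 + 388 = 152630/393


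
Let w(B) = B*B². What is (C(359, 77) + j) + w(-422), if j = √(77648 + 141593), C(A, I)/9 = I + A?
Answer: -75147524 + √219241 ≈ -7.5147e+7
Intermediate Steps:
w(B) = B³
C(A, I) = 9*A + 9*I (C(A, I) = 9*(I + A) = 9*(A + I) = 9*A + 9*I)
j = √219241 ≈ 468.23
(C(359, 77) + j) + w(-422) = ((9*359 + 9*77) + √219241) + (-422)³ = ((3231 + 693) + √219241) - 75151448 = (3924 + √219241) - 75151448 = -75147524 + √219241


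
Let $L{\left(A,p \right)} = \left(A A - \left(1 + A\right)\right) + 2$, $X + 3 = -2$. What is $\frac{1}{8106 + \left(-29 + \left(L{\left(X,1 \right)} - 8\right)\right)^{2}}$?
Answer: $\frac{1}{8142} \approx 0.00012282$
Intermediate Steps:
$X = -5$ ($X = -3 - 2 = -5$)
$L{\left(A,p \right)} = 1 + A^{2} - A$ ($L{\left(A,p \right)} = \left(A^{2} - \left(1 + A\right)\right) + 2 = \left(-1 + A^{2} - A\right) + 2 = 1 + A^{2} - A$)
$\frac{1}{8106 + \left(-29 + \left(L{\left(X,1 \right)} - 8\right)\right)^{2}} = \frac{1}{8106 + \left(-29 + \left(\left(1 + \left(-5\right)^{2} - -5\right) - 8\right)\right)^{2}} = \frac{1}{8106 + \left(-29 + \left(\left(1 + 25 + 5\right) - 8\right)\right)^{2}} = \frac{1}{8106 + \left(-29 + \left(31 - 8\right)\right)^{2}} = \frac{1}{8106 + \left(-29 + 23\right)^{2}} = \frac{1}{8106 + \left(-6\right)^{2}} = \frac{1}{8106 + 36} = \frac{1}{8142}$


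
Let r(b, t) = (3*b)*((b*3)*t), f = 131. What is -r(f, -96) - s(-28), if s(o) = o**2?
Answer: 14826320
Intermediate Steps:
r(b, t) = 9*t*b**2 (r(b, t) = (3*b)*((3*b)*t) = (3*b)*(3*b*t) = 9*t*b**2)
-r(f, -96) - s(-28) = -9*(-96)*131**2 - 1*(-28)**2 = -9*(-96)*17161 - 1*784 = -1*(-14827104) - 784 = 14827104 - 784 = 14826320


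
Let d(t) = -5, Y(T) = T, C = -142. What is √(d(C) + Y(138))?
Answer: √133 ≈ 11.533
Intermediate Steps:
√(d(C) + Y(138)) = √(-5 + 138) = √133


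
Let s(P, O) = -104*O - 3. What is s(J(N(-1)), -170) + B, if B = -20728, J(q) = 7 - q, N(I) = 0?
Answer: -3051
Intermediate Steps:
s(P, O) = -3 - 104*O
s(J(N(-1)), -170) + B = (-3 - 104*(-170)) - 20728 = (-3 + 17680) - 20728 = 17677 - 20728 = -3051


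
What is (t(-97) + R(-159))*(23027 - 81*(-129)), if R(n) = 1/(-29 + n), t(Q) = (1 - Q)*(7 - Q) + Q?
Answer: 15883181971/47 ≈ 3.3794e+8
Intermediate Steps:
t(Q) = Q + (1 - Q)*(7 - Q)
(t(-97) + R(-159))*(23027 - 81*(-129)) = ((7 + (-97)² - 7*(-97)) + 1/(-29 - 159))*(23027 - 81*(-129)) = ((7 + 9409 + 679) + 1/(-188))*(23027 + 10449) = (10095 - 1/188)*33476 = (1897859/188)*33476 = 15883181971/47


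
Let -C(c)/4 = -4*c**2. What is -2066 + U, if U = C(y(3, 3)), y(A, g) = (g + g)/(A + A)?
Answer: -2050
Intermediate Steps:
y(A, g) = g/A (y(A, g) = (2*g)/((2*A)) = (2*g)*(1/(2*A)) = g/A)
C(c) = 16*c**2 (C(c) = -(-16)*c**2 = 16*c**2)
U = 16 (U = 16*(3/3)**2 = 16*(3*(1/3))**2 = 16*1**2 = 16*1 = 16)
-2066 + U = -2066 + 16 = -2050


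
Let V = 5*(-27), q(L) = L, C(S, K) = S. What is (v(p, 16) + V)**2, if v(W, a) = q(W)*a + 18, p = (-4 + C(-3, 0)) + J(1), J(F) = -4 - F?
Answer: 95481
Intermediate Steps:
V = -135
p = -12 (p = (-4 - 3) + (-4 - 1*1) = -7 + (-4 - 1) = -7 - 5 = -12)
v(W, a) = 18 + W*a (v(W, a) = W*a + 18 = 18 + W*a)
(v(p, 16) + V)**2 = ((18 - 12*16) - 135)**2 = ((18 - 192) - 135)**2 = (-174 - 135)**2 = (-309)**2 = 95481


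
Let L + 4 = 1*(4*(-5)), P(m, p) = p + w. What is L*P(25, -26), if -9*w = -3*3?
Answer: 600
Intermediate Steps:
w = 1 (w = -(-1)*3/3 = -⅑*(-9) = 1)
P(m, p) = 1 + p (P(m, p) = p + 1 = 1 + p)
L = -24 (L = -4 + 1*(4*(-5)) = -4 + 1*(-20) = -4 - 20 = -24)
L*P(25, -26) = -24*(1 - 26) = -24*(-25) = 600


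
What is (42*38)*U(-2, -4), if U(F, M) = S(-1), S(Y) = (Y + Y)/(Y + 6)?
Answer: -3192/5 ≈ -638.40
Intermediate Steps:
S(Y) = 2*Y/(6 + Y) (S(Y) = (2*Y)/(6 + Y) = 2*Y/(6 + Y))
U(F, M) = -2/5 (U(F, M) = 2*(-1)/(6 - 1) = 2*(-1)/5 = 2*(-1)*(1/5) = -2/5)
(42*38)*U(-2, -4) = (42*38)*(-2/5) = 1596*(-2/5) = -3192/5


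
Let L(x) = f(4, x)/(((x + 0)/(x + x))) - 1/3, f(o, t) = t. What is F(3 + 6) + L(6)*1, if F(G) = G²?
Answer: 278/3 ≈ 92.667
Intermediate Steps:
L(x) = -⅓ + 2*x (L(x) = x/(((x + 0)/(x + x))) - 1/3 = x/((x/((2*x)))) - 1*⅓ = x/((x*(1/(2*x)))) - ⅓ = x/(½) - ⅓ = x*2 - ⅓ = 2*x - ⅓ = -⅓ + 2*x)
F(3 + 6) + L(6)*1 = (3 + 6)² + (-⅓ + 2*6)*1 = 9² + (-⅓ + 12)*1 = 81 + (35/3)*1 = 81 + 35/3 = 278/3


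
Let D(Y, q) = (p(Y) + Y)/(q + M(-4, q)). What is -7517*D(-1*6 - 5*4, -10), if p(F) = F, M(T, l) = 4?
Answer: -195442/3 ≈ -65147.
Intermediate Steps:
D(Y, q) = 2*Y/(4 + q) (D(Y, q) = (Y + Y)/(q + 4) = (2*Y)/(4 + q) = 2*Y/(4 + q))
-7517*D(-1*6 - 5*4, -10) = -15034*(-1*6 - 5*4)/(4 - 10) = -15034*(-6 - 20)/(-6) = -15034*(-26)*(-1)/6 = -7517*26/3 = -195442/3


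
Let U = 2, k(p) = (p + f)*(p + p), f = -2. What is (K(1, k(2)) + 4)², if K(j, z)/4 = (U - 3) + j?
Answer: 16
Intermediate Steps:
k(p) = 2*p*(-2 + p) (k(p) = (p - 2)*(p + p) = (-2 + p)*(2*p) = 2*p*(-2 + p))
K(j, z) = -4 + 4*j (K(j, z) = 4*((2 - 3) + j) = 4*(-1 + j) = -4 + 4*j)
(K(1, k(2)) + 4)² = ((-4 + 4*1) + 4)² = ((-4 + 4) + 4)² = (0 + 4)² = 4² = 16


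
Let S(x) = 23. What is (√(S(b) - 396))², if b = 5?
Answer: -373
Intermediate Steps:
(√(S(b) - 396))² = (√(23 - 396))² = (√(-373))² = (I*√373)² = -373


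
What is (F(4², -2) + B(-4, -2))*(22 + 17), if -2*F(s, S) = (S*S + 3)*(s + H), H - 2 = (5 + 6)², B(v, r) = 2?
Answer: -37791/2 ≈ -18896.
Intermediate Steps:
H = 123 (H = 2 + (5 + 6)² = 2 + 11² = 2 + 121 = 123)
F(s, S) = -(3 + S²)*(123 + s)/2 (F(s, S) = -(S*S + 3)*(s + 123)/2 = -(S² + 3)*(123 + s)/2 = -(3 + S²)*(123 + s)/2)
(F(4², -2) + B(-4, -2))*(22 + 17) = ((-369/2 - 123/2*(-2)² - 3/2*4² - ½*4²*(-2)²) + 2)*(22 + 17) = ((-369/2 - 123/2*4 - 3/2*16 - ½*16*4) + 2)*39 = ((-369/2 - 246 - 24 - 32) + 2)*39 = (-973/2 + 2)*39 = -969/2*39 = -37791/2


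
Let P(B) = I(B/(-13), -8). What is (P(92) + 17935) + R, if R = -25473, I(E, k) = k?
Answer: -7546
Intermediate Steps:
P(B) = -8
(P(92) + 17935) + R = (-8 + 17935) - 25473 = 17927 - 25473 = -7546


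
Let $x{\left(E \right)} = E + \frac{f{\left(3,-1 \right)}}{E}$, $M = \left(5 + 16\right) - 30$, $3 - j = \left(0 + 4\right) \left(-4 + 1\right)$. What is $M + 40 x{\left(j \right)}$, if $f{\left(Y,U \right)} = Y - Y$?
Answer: $591$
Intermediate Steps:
$j = 15$ ($j = 3 - \left(0 + 4\right) \left(-4 + 1\right) = 3 - 4 \left(-3\right) = 3 - -12 = 3 + 12 = 15$)
$M = -9$ ($M = 21 - 30 = -9$)
$f{\left(Y,U \right)} = 0$
$x{\left(E \right)} = E$ ($x{\left(E \right)} = E + \frac{0}{E} = E + 0 = E$)
$M + 40 x{\left(j \right)} = -9 + 40 \cdot 15 = -9 + 600 = 591$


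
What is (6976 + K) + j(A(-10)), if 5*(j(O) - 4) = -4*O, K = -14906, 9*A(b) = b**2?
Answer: -71414/9 ≈ -7934.9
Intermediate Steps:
A(b) = b**2/9
j(O) = 4 - 4*O/5 (j(O) = 4 + (-4*O)/5 = 4 - 4*O/5)
(6976 + K) + j(A(-10)) = (6976 - 14906) + (4 - 4*(-10)**2/45) = -7930 + (4 - 4*100/45) = -7930 + (4 - 4/5*100/9) = -7930 + (4 - 80/9) = -7930 - 44/9 = -71414/9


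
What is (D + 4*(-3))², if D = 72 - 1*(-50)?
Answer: 12100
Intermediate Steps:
D = 122 (D = 72 + 50 = 122)
(D + 4*(-3))² = (122 + 4*(-3))² = (122 - 12)² = 110² = 12100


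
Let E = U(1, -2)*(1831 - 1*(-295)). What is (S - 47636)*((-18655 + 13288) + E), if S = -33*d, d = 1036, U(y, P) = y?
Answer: 265191584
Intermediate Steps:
E = 2126 (E = 1*(1831 - 1*(-295)) = 1*(1831 + 295) = 1*2126 = 2126)
S = -34188 (S = -33*1036 = -34188)
(S - 47636)*((-18655 + 13288) + E) = (-34188 - 47636)*((-18655 + 13288) + 2126) = -81824*(-5367 + 2126) = -81824*(-3241) = 265191584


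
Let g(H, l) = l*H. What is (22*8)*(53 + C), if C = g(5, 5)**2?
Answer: 119328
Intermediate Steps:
g(H, l) = H*l
C = 625 (C = (5*5)**2 = 25**2 = 625)
(22*8)*(53 + C) = (22*8)*(53 + 625) = 176*678 = 119328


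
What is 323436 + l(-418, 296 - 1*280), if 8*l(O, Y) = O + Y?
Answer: 1293543/4 ≈ 3.2339e+5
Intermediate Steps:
l(O, Y) = O/8 + Y/8 (l(O, Y) = (O + Y)/8 = O/8 + Y/8)
323436 + l(-418, 296 - 1*280) = 323436 + ((1/8)*(-418) + (296 - 1*280)/8) = 323436 + (-209/4 + (296 - 280)/8) = 323436 + (-209/4 + (1/8)*16) = 323436 + (-209/4 + 2) = 323436 - 201/4 = 1293543/4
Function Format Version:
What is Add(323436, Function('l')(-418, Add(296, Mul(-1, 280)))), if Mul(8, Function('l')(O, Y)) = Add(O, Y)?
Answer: Rational(1293543, 4) ≈ 3.2339e+5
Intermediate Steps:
Function('l')(O, Y) = Add(Mul(Rational(1, 8), O), Mul(Rational(1, 8), Y)) (Function('l')(O, Y) = Mul(Rational(1, 8), Add(O, Y)) = Add(Mul(Rational(1, 8), O), Mul(Rational(1, 8), Y)))
Add(323436, Function('l')(-418, Add(296, Mul(-1, 280)))) = Add(323436, Add(Mul(Rational(1, 8), -418), Mul(Rational(1, 8), Add(296, Mul(-1, 280))))) = Add(323436, Add(Rational(-209, 4), Mul(Rational(1, 8), Add(296, -280)))) = Add(323436, Add(Rational(-209, 4), Mul(Rational(1, 8), 16))) = Add(323436, Add(Rational(-209, 4), 2)) = Add(323436, Rational(-201, 4)) = Rational(1293543, 4)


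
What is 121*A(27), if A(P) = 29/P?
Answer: 3509/27 ≈ 129.96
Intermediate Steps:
121*A(27) = 121*(29/27) = 3509/27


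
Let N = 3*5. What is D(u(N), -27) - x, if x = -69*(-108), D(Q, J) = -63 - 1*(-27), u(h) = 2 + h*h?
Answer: -7488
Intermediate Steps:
N = 15
u(h) = 2 + h²
D(Q, J) = -36 (D(Q, J) = -63 + 27 = -36)
x = 7452
D(u(N), -27) - x = -36 - 1*7452 = -36 - 7452 = -7488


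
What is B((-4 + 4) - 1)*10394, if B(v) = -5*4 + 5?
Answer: -155910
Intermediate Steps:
B(v) = -15 (B(v) = -20 + 5 = -15)
B((-4 + 4) - 1)*10394 = -15*10394 = -155910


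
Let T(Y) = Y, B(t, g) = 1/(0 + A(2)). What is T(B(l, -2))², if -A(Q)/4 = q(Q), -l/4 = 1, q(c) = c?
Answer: 1/64 ≈ 0.015625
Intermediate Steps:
l = -4 (l = -4*1 = -4)
A(Q) = -4*Q
B(t, g) = -⅛ (B(t, g) = 1/(0 - 4*2) = 1/(0 - 8) = 1/(-8) = -⅛)
T(B(l, -2))² = (-⅛)² = 1/64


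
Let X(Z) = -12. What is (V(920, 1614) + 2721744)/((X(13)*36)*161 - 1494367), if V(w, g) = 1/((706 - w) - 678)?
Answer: -2427795647/1395015748 ≈ -1.7403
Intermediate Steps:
V(w, g) = 1/(28 - w)
(V(920, 1614) + 2721744)/((X(13)*36)*161 - 1494367) = (-1/(-28 + 920) + 2721744)/(-12*36*161 - 1494367) = (-1/892 + 2721744)/(-432*161 - 1494367) = (-1*1/892 + 2721744)/(-69552 - 1494367) = (-1/892 + 2721744)/(-1563919) = (2427795647/892)*(-1/1563919) = -2427795647/1395015748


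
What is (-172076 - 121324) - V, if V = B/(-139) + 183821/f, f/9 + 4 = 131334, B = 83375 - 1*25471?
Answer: -48135394482239/164293830 ≈ -2.9298e+5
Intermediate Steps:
B = 57904 (B = 83375 - 25471 = 57904)
f = 1181970 (f = -36 + 9*131334 = -36 + 1182006 = 1181970)
V = -68415239761/164293830 (V = 57904/(-139) + 183821/1181970 = 57904*(-1/139) + 183821*(1/1181970) = -57904/139 + 183821/1181970 = -68415239761/164293830 ≈ -416.42)
(-172076 - 121324) - V = (-172076 - 121324) - 1*(-68415239761/164293830) = -293400 + 68415239761/164293830 = -48135394482239/164293830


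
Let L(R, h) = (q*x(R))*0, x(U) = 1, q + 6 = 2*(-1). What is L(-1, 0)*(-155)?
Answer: 0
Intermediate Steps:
q = -8 (q = -6 + 2*(-1) = -6 - 2 = -8)
L(R, h) = 0 (L(R, h) = -8*1*0 = -8*0 = 0)
L(-1, 0)*(-155) = 0*(-155) = 0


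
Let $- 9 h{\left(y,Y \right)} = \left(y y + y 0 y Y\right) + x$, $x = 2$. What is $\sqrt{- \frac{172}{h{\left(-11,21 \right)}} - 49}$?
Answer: $\frac{i \sqrt{61213}}{41} \approx 6.0345 i$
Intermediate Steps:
$h{\left(y,Y \right)} = - \frac{2}{9} - \frac{y^{2}}{9}$ ($h{\left(y,Y \right)} = - \frac{\left(y y + y 0 y Y\right) + 2}{9} = - \frac{\left(y^{2} + 0 y Y\right) + 2}{9} = - \frac{\left(y^{2} + 0 Y\right) + 2}{9} = - \frac{\left(y^{2} + 0\right) + 2}{9} = - \frac{y^{2} + 2}{9} = - \frac{2 + y^{2}}{9} = - \frac{2}{9} - \frac{y^{2}}{9}$)
$\sqrt{- \frac{172}{h{\left(-11,21 \right)}} - 49} = \sqrt{- \frac{172}{- \frac{2}{9} - \frac{\left(-11\right)^{2}}{9}} - 49} = \sqrt{- \frac{172}{- \frac{2}{9} - \frac{121}{9}} - 49} = \sqrt{- \frac{172}{- \frac{41}{3}} - 49} = \sqrt{\left(-172\right) \left(- \frac{3}{41}\right) - 49} = \sqrt{\frac{516}{41} - 49} = \sqrt{- \frac{1493}{41}} = \frac{i \sqrt{61213}}{41}$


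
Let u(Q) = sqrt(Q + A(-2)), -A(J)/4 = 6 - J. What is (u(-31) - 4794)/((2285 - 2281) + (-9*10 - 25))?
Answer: 1598/37 - I*sqrt(7)/37 ≈ 43.189 - 0.071507*I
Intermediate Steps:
A(J) = -24 + 4*J (A(J) = -4*(6 - J) = -24 + 4*J)
u(Q) = sqrt(-32 + Q) (u(Q) = sqrt(Q + (-24 + 4*(-2))) = sqrt(Q + (-24 - 8)) = sqrt(Q - 32) = sqrt(-32 + Q))
(u(-31) - 4794)/((2285 - 2281) + (-9*10 - 25)) = (sqrt(-32 - 31) - 4794)/((2285 - 2281) + (-9*10 - 25)) = (sqrt(-63) - 4794)/(4 + (-90 - 25)) = (3*I*sqrt(7) - 4794)/(4 - 115) = (-4794 + 3*I*sqrt(7))/(-111) = (-4794 + 3*I*sqrt(7))*(-1/111) = 1598/37 - I*sqrt(7)/37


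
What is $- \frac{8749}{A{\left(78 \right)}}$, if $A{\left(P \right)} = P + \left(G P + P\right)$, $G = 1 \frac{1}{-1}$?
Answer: $- \frac{673}{6} \approx -112.17$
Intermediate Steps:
$G = -1$ ($G = 1 \left(-1\right) = -1$)
$A{\left(P \right)} = P$ ($A{\left(P \right)} = P + \left(- P + P\right) = P + 0 = P$)
$- \frac{8749}{A{\left(78 \right)}} = - \frac{8749}{78} = \left(-8749\right) \frac{1}{78} = - \frac{673}{6}$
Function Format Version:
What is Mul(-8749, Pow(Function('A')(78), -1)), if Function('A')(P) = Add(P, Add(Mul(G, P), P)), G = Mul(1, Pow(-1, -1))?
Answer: Rational(-673, 6) ≈ -112.17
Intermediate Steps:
G = -1 (G = Mul(1, -1) = -1)
Function('A')(P) = P (Function('A')(P) = Add(P, Add(Mul(-1, P), P)) = Add(P, 0) = P)
Mul(-8749, Pow(Function('A')(78), -1)) = Mul(-8749, Pow(78, -1)) = Mul(-8749, Rational(1, 78)) = Rational(-673, 6)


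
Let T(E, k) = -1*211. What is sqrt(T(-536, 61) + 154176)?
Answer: sqrt(153965) ≈ 392.38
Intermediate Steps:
T(E, k) = -211
sqrt(T(-536, 61) + 154176) = sqrt(-211 + 154176) = sqrt(153965)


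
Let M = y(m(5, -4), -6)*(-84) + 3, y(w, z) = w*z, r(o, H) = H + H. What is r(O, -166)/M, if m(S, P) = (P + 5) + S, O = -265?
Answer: -332/3027 ≈ -0.10968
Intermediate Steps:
r(o, H) = 2*H
m(S, P) = 5 + P + S (m(S, P) = (5 + P) + S = 5 + P + S)
M = 3027 (M = ((5 - 4 + 5)*(-6))*(-84) + 3 = (6*(-6))*(-84) + 3 = -36*(-84) + 3 = 3024 + 3 = 3027)
r(O, -166)/M = (2*(-166))/3027 = -332*1/3027 = -332/3027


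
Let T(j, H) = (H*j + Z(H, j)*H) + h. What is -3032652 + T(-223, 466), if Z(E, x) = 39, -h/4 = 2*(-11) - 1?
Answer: -3118304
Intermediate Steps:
h = 92 (h = -4*(2*(-11) - 1) = -4*(-22 - 1) = -4*(-23) = 92)
T(j, H) = 92 + 39*H + H*j (T(j, H) = (H*j + 39*H) + 92 = (39*H + H*j) + 92 = 92 + 39*H + H*j)
-3032652 + T(-223, 466) = -3032652 + (92 + 39*466 + 466*(-223)) = -3032652 + (92 + 18174 - 103918) = -3032652 - 85652 = -3118304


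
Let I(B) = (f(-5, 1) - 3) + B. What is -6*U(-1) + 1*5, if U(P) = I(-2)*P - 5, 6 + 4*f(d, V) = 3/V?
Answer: ½ ≈ 0.50000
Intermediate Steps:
f(d, V) = -3/2 + 3/(4*V) (f(d, V) = -3/2 + (3/V)/4 = -3/2 + 3/(4*V))
I(B) = -15/4 + B (I(B) = ((¾)*(1 - 2*1)/1 - 3) + B = ((¾)*1*(1 - 2) - 3) + B = ((¾)*1*(-1) - 3) + B = (-¾ - 3) + B = -15/4 + B)
U(P) = -5 - 23*P/4 (U(P) = (-15/4 - 2)*P - 5 = -23*P/4 - 5 = -5 - 23*P/4)
-6*U(-1) + 1*5 = -6*(-5 - 23/4*(-1)) + 1*5 = -6*(-5 + 23/4) + 5 = -6*¾ + 5 = -9/2 + 5 = ½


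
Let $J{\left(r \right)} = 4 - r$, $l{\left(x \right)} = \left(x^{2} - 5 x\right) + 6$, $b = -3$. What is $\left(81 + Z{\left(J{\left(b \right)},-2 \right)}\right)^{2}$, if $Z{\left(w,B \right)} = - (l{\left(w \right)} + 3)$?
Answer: $3364$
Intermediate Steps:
$l{\left(x \right)} = 6 + x^{2} - 5 x$
$Z{\left(w,B \right)} = -9 - w^{2} + 5 w$ ($Z{\left(w,B \right)} = - (\left(6 + w^{2} - 5 w\right) + 3) = - (9 + w^{2} - 5 w) = -9 - w^{2} + 5 w$)
$\left(81 + Z{\left(J{\left(b \right)},-2 \right)}\right)^{2} = \left(81 - \left(9 + \left(4 - -3\right)^{2} - 5 \left(4 - -3\right)\right)\right)^{2} = \left(81 - \left(9 + \left(4 + 3\right)^{2} - 5 \left(4 + 3\right)\right)\right)^{2} = \left(81 - 23\right)^{2} = 58^{2} = 3364$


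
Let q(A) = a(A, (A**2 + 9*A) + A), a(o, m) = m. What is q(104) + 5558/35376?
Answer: 209711707/17688 ≈ 11856.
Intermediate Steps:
q(A) = A**2 + 10*A (q(A) = (A**2 + 9*A) + A = A**2 + 10*A)
q(104) + 5558/35376 = 104*(10 + 104) + 5558/35376 = 104*114 + 5558*(1/35376) = 11856 + 2779/17688 = 209711707/17688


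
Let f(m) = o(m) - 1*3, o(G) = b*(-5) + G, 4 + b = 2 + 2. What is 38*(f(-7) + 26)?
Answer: 608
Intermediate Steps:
b = 0 (b = -4 + (2 + 2) = -4 + 4 = 0)
o(G) = G (o(G) = 0*(-5) + G = 0 + G = G)
f(m) = -3 + m (f(m) = m - 1*3 = m - 3 = -3 + m)
38*(f(-7) + 26) = 38*((-3 - 7) + 26) = 38*(-10 + 26) = 38*16 = 608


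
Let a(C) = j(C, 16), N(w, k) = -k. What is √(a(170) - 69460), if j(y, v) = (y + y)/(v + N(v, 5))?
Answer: 2*I*√2100230/11 ≈ 263.49*I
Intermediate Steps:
j(y, v) = 2*y/(-5 + v) (j(y, v) = (y + y)/(v - 1*5) = (2*y)/(v - 5) = (2*y)/(-5 + v) = 2*y/(-5 + v))
a(C) = 2*C/11 (a(C) = 2*C/(-5 + 16) = 2*C/11)
√(a(170) - 69460) = √((2/11)*170 - 69460) = √(340/11 - 69460) = √(-763720/11) = 2*I*√2100230/11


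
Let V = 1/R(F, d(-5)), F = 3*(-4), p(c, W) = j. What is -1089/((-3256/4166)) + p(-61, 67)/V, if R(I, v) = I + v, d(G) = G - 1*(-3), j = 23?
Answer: 158561/148 ≈ 1071.4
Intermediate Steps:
p(c, W) = 23
d(G) = 3 + G (d(G) = G + 3 = 3 + G)
F = -12
V = -1/14 (V = 1/(-12 + (3 - 5)) = 1/(-12 - 2) = 1/(-14) = -1/14 ≈ -0.071429)
-1089/((-3256/4166)) + p(-61, 67)/V = -1089/((-3256/4166)) + 23/(-1/14) = -1089/((-3256*1/4166)) + 23*(-14) = -1089/(-1628/2083) - 322 = -1089*(-2083/1628) - 322 = 206217/148 - 322 = 158561/148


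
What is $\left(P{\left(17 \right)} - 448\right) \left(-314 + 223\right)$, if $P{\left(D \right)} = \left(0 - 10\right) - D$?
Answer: $43225$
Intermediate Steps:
$P{\left(D \right)} = -10 - D$ ($P{\left(D \right)} = \left(0 - 10\right) - D = -10 - D$)
$\left(P{\left(17 \right)} - 448\right) \left(-314 + 223\right) = \left(\left(-10 - 17\right) - 448\right) \left(-314 + 223\right) = \left(\left(-10 - 17\right) - 448\right) \left(-91\right) = \left(-27 - 448\right) \left(-91\right) = \left(-475\right) \left(-91\right) = 43225$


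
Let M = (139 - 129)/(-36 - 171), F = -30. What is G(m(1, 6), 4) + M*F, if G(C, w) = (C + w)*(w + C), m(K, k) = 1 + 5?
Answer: 7000/69 ≈ 101.45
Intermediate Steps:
M = -10/207 (M = 10/(-207) = 10*(-1/207) = -10/207 ≈ -0.048309)
m(K, k) = 6
G(C, w) = (C + w)**2 (G(C, w) = (C + w)*(C + w) = (C + w)**2)
G(m(1, 6), 4) + M*F = (6 + 4)**2 - 10/207*(-30) = 10**2 + 100/69 = 100 + 100/69 = 7000/69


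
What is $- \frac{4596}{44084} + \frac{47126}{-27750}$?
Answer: $- \frac{275630198}{152916375} \approx -1.8025$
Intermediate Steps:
$- \frac{4596}{44084} + \frac{47126}{-27750} = \left(-4596\right) \frac{1}{44084} + 47126 \left(- \frac{1}{27750}\right) = - \frac{1149}{11021} - \frac{23563}{13875} = - \frac{275630198}{152916375}$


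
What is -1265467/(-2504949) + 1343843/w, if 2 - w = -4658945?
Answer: 9262001862256/11670424628703 ≈ 0.79363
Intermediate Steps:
w = 4658947 (w = 2 - 1*(-4658945) = 2 + 4658945 = 4658947)
-1265467/(-2504949) + 1343843/w = -1265467/(-2504949) + 1343843/4658947 = -1265467*(-1/2504949) + 1343843*(1/4658947) = 1265467/2504949 + 1343843/4658947 = 9262001862256/11670424628703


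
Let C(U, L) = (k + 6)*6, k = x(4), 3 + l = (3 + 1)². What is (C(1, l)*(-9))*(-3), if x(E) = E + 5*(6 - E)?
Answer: 3240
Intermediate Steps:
l = 13 (l = -3 + (3 + 1)² = -3 + 4² = -3 + 16 = 13)
x(E) = 30 - 4*E (x(E) = E + (30 - 5*E) = 30 - 4*E)
k = 14 (k = 30 - 4*4 = 30 - 16 = 14)
C(U, L) = 120 (C(U, L) = (14 + 6)*6 = 20*6 = 120)
(C(1, l)*(-9))*(-3) = (120*(-9))*(-3) = -1080*(-3) = 3240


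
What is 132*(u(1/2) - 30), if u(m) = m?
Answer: -3894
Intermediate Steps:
132*(u(1/2) - 30) = 132*(1/2 - 30) = 132*(-59/2) = -3894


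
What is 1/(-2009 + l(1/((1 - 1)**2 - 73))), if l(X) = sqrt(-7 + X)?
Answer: -146657/294634425 - 16*I*sqrt(146)/294634425 ≈ -0.00049776 - 6.5616e-7*I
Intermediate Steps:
1/(-2009 + l(1/((1 - 1)**2 - 73))) = 1/(-2009 + sqrt(-7 + 1/((1 - 1)**2 - 73))) = 1/(-2009 + sqrt(-7 + 1/(0**2 - 73))) = 1/(-2009 + sqrt(-7 + 1/(0 - 73))) = 1/(-2009 + sqrt(-7 + 1/(-73))) = 1/(-2009 + sqrt(-7 - 1/73)) = 1/(-2009 + sqrt(-512/73)) = 1/(-2009 + 16*I*sqrt(146)/73)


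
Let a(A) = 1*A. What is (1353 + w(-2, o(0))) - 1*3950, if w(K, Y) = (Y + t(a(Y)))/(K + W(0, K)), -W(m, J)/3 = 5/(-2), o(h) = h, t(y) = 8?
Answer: -28551/11 ≈ -2595.5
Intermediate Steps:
a(A) = A
W(m, J) = 15/2 (W(m, J) = -15/(-2) = -15*(-1)/2 = -3*(-5/2) = 15/2)
w(K, Y) = (8 + Y)/(15/2 + K) (w(K, Y) = (Y + 8)/(K + 15/2) = (8 + Y)/(15/2 + K))
(1353 + w(-2, o(0))) - 1*3950 = (1353 + 2*(8 + 0)/(15 + 2*(-2))) - 1*3950 = (1353 + 2*8/(15 - 4)) - 3950 = (1353 + 2*8/11) - 3950 = (1353 + 2*(1/11)*8) - 3950 = (1353 + 16/11) - 3950 = 14899/11 - 3950 = -28551/11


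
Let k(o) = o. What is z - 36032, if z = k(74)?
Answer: -35958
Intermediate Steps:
z = 74
z - 36032 = 74 - 36032 = -35958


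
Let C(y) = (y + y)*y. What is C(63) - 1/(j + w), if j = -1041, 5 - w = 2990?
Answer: 31958389/4026 ≈ 7938.0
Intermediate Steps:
w = -2985 (w = 5 - 1*2990 = 5 - 2990 = -2985)
C(y) = 2*y² (C(y) = (2*y)*y = 2*y²)
C(63) - 1/(j + w) = 2*63² - 1/(-1041 - 2985) = 2*3969 - 1/(-4026) = 7938 - 1*(-1/4026) = 7938 + 1/4026 = 31958389/4026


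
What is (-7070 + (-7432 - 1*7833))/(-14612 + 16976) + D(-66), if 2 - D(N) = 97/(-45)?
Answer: -187669/35460 ≈ -5.2924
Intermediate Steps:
D(N) = 187/45 (D(N) = 2 - 97/(-45) = 2 - 97*(-1)/45 = 2 - 1*(-97/45) = 2 + 97/45 = 187/45)
(-7070 + (-7432 - 1*7833))/(-14612 + 16976) + D(-66) = (-7070 + (-7432 - 1*7833))/(-14612 + 16976) + 187/45 = (-7070 + (-7432 - 7833))/2364 + 187/45 = (-7070 - 15265)*(1/2364) + 187/45 = -22335*1/2364 + 187/45 = -7445/788 + 187/45 = -187669/35460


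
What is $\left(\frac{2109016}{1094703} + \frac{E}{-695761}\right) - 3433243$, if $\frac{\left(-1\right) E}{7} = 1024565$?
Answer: $- \frac{2614925890943821328}{761651653983} \approx -3.4332 \cdot 10^{6}$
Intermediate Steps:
$E = -7171955$ ($E = \left(-7\right) 1024565 = -7171955$)
$\left(\frac{2109016}{1094703} + \frac{E}{-695761}\right) - 3433243 = \left(\frac{2109016}{1094703} - \frac{7171955}{-695761}\right) - 3433243 = \left(2109016 \cdot \frac{1}{1094703} - - \frac{7171955}{695761}\right) - 3433243 = \left(\frac{2109016}{1094703} + \frac{7171955}{695761}\right) - 3433243 = \frac{9318531735541}{761651653983} - 3433243 = - \frac{2614925890943821328}{761651653983}$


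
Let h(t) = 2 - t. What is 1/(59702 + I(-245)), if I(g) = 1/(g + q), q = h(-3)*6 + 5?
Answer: 210/12537419 ≈ 1.6750e-5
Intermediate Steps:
q = 35 (q = (2 - 1*(-3))*6 + 5 = (2 + 3)*6 + 5 = 5*6 + 5 = 30 + 5 = 35)
I(g) = 1/(35 + g) (I(g) = 1/(g + 35) = 1/(35 + g))
1/(59702 + I(-245)) = 1/(59702 + 1/(35 - 245)) = 1/(59702 + 1/(-210)) = 1/(59702 - 1/210) = 1/(12537419/210) = 210/12537419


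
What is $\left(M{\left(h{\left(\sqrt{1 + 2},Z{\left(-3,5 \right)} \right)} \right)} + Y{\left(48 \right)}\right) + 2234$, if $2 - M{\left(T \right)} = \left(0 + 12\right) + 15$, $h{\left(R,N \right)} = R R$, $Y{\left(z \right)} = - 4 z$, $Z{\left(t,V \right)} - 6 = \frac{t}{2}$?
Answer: $2017$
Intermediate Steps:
$Z{\left(t,V \right)} = 6 + \frac{t}{2}$
$h{\left(R,N \right)} = R^{2}$
$M{\left(T \right)} = -25$ ($M{\left(T \right)} = 2 - \left(\left(0 + 12\right) + 15\right) = 2 - \left(12 + 15\right) = 2 - 27 = -25$)
$\left(M{\left(h{\left(\sqrt{1 + 2},Z{\left(-3,5 \right)} \right)} \right)} + Y{\left(48 \right)}\right) + 2234 = \left(-25 - 192\right) + 2234 = -217 + 2234 = 2017$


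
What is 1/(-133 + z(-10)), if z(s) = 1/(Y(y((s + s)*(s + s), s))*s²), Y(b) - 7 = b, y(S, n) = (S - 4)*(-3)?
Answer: -118100/15707301 ≈ -0.0075188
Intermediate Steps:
y(S, n) = 12 - 3*S (y(S, n) = (-4 + S)*(-3) = 12 - 3*S)
Y(b) = 7 + b
z(s) = 1/(s²*(19 - 12*s²)) (z(s) = 1/((7 + (12 - 3*(s + s)*(s + s)))*s²) = 1/((7 + (12 - 3*2*s*2*s))*s²) = 1/((7 + (12 - 12*s²))*s²) = 1/((19 - 12*s²)*s²) = 1/(s²*(19 - 12*s²)))
1/(-133 + z(-10)) = 1/(-133 - 1/((-10)²*(-19 + 12*(-10)²))) = 1/(-133 - 1*1/100/(-19 + 12*100)) = 1/(-133 - 1*1/100/(-19 + 1200)) = 1/(-133 - 1*1/100/1181) = 1/(-133 - 1*1/100*1/1181) = 1/(-133 - 1/118100) = 1/(-15707301/118100) = -118100/15707301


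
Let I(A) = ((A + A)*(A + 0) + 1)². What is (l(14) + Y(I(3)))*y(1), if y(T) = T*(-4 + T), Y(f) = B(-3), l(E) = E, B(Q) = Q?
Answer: -33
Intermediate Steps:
I(A) = (1 + 2*A²)² (I(A) = ((2*A)*A + 1)² = (2*A² + 1)² = (1 + 2*A²)²)
Y(f) = -3
(l(14) + Y(I(3)))*y(1) = (14 - 3)*(1*(-4 + 1)) = 11*(1*(-3)) = 11*(-3) = -33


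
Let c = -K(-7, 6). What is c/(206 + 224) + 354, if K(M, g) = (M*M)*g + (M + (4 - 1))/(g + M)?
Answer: 75961/215 ≈ 353.31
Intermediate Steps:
K(M, g) = g*M² + (3 + M)/(M + g) (K(M, g) = M²*g + (M + 3)/(M + g) = g*M² + (3 + M)/(M + g))
c = -298 (c = -(3 - 7 + 6*(-7)³ + (-7)²*6²)/(-7 + 6) = -(3 - 7 + 6*(-343) + 49*36)/(-1) = -(-1)*(3 - 7 - 2058 + 1764) = -(-1)*(-298) = -1*298 = -298)
c/(206 + 224) + 354 = -298/(206 + 224) + 354 = -298/430 + 354 = -298*1/430 + 354 = -149/215 + 354 = 75961/215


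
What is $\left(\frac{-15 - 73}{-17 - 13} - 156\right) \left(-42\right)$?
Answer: $\frac{32144}{5} \approx 6428.8$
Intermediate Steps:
$\left(\frac{-15 - 73}{-17 - 13} - 156\right) \left(-42\right) = \left(- \frac{88}{-30} - 156\right) \left(-42\right) = \left(\left(-88\right) \left(- \frac{1}{30}\right) - 156\right) \left(-42\right) = \left(\frac{44}{15} - 156\right) \left(-42\right) = \left(- \frac{2296}{15}\right) \left(-42\right) = \frac{32144}{5}$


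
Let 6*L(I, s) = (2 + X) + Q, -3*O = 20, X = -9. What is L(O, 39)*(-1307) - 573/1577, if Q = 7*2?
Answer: -14431411/9462 ≈ -1525.2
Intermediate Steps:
O = -20/3 (O = -1/3*20 = -20/3 ≈ -6.6667)
Q = 14
L(I, s) = 7/6 (L(I, s) = ((2 - 9) + 14)/6 = (-7 + 14)/6 = (1/6)*7 = 7/6)
L(O, 39)*(-1307) - 573/1577 = (7/6)*(-1307) - 573/1577 = -9149/6 - 573*1/1577 = -9149/6 - 573/1577 = -14431411/9462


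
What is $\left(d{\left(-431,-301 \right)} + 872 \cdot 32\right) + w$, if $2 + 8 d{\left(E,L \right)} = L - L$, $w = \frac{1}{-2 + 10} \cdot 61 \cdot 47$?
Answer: $\frac{226097}{8} \approx 28262.0$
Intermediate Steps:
$w = \frac{2867}{8}$ ($w = \frac{1}{8} \cdot 61 \cdot 47 = \frac{61}{8} \cdot 47 = \frac{2867}{8} \approx 358.38$)
$d{\left(E,L \right)} = - \frac{1}{4}$ ($d{\left(E,L \right)} = - \frac{1}{4} + \frac{L - L}{8} = - \frac{1}{4} + \frac{1}{8} \cdot 0 = - \frac{1}{4} + 0 = - \frac{1}{4}$)
$\left(d{\left(-431,-301 \right)} + 872 \cdot 32\right) + w = \left(- \frac{1}{4} + 872 \cdot 32\right) + \frac{2867}{8} = \left(- \frac{1}{4} + 27904\right) + \frac{2867}{8} = \frac{111615}{4} + \frac{2867}{8} = \frac{226097}{8}$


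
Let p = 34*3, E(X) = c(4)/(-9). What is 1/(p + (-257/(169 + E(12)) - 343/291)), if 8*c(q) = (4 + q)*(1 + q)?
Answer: 441156/43804841 ≈ 0.010071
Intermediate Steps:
c(q) = (1 + q)*(4 + q)/8 (c(q) = ((4 + q)*(1 + q))/8 = ((1 + q)*(4 + q))/8 = (1 + q)*(4 + q)/8)
E(X) = -5/9 (E(X) = (½ + (⅛)*4² + (5/8)*4)/(-9) = (½ + (⅛)*16 + 5/2)*(-⅑) = (½ + 2 + 5/2)*(-⅑) = 5*(-⅑) = -5/9)
p = 102
1/(p + (-257/(169 + E(12)) - 343/291)) = 1/(102 + (-257/(169 - 5/9) - 343/291)) = 1/(102 + (-257/1516/9 - 343*1/291)) = 1/(102 + (-257*9/1516 - 343/291)) = 1/(102 + (-2313/1516 - 343/291)) = 1/(102 - 1193071/441156) = 1/(43804841/441156) = 441156/43804841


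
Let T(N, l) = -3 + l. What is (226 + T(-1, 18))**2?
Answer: 58081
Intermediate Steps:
(226 + T(-1, 18))**2 = (226 + (-3 + 18))**2 = (226 + 15)**2 = 241**2 = 58081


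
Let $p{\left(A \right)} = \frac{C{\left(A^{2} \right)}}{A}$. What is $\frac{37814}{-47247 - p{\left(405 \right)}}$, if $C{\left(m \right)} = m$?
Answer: $- \frac{18907}{23826} \approx -0.79354$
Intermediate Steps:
$p{\left(A \right)} = A$ ($p{\left(A \right)} = \frac{A^{2}}{A} = A$)
$\frac{37814}{-47247 - p{\left(405 \right)}} = \frac{37814}{-47247 - 405} = \frac{37814}{-47652} = 37814 \left(- \frac{1}{47652}\right) = - \frac{18907}{23826}$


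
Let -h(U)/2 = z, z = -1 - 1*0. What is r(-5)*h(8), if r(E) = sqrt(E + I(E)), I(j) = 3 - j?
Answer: 2*sqrt(3) ≈ 3.4641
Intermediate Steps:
z = -1 (z = -1 + 0 = -1)
h(U) = 2 (h(U) = -2*(-1) = 2)
r(E) = sqrt(3) (r(E) = sqrt(E + (3 - E)) = sqrt(3))
r(-5)*h(8) = sqrt(3)*2 = 2*sqrt(3)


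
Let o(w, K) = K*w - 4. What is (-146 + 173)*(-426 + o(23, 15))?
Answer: -2295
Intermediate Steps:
o(w, K) = -4 + K*w
(-146 + 173)*(-426 + o(23, 15)) = (-146 + 173)*(-426 + (-4 + 15*23)) = 27*(-426 + (-4 + 345)) = 27*(-426 + 341) = 27*(-85) = -2295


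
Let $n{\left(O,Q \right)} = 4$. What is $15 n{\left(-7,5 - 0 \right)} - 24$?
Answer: $36$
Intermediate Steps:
$15 n{\left(-7,5 - 0 \right)} - 24 = 15 \cdot 4 - 24 = 60 - 24 = 36$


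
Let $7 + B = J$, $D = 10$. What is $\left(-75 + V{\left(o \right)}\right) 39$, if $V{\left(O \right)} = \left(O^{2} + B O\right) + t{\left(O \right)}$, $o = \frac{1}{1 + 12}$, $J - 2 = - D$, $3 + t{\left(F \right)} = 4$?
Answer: $- \frac{38100}{13} \approx -2930.8$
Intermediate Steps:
$t{\left(F \right)} = 1$ ($t{\left(F \right)} = -3 + 4 = 1$)
$J = -8$ ($J = 2 - 10 = -8$)
$o = \frac{1}{13} \approx 0.076923$
$B = -15$ ($B = -7 - 8 = -15$)
$V{\left(O \right)} = 1 + O^{2} - 15 O$ ($V{\left(O \right)} = \left(O^{2} - 15 O\right) + 1 = 1 + O^{2} - 15 O$)
$\left(-75 + V{\left(o \right)}\right) 39 = \left(-75 + \left(1 + \left(\frac{1}{13}\right)^{2} - \frac{15}{13}\right)\right) 39 = \left(-75 + \left(1 + \frac{1}{169} - \frac{15}{13}\right)\right) 39 = \left(-75 - \frac{25}{169}\right) 39 = \left(- \frac{12700}{169}\right) 39 = - \frac{38100}{13}$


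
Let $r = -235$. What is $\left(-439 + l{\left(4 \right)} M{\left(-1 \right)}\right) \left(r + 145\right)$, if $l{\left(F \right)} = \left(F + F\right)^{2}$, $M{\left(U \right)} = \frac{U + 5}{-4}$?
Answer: $45270$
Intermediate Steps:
$M{\left(U \right)} = - \frac{5}{4} - \frac{U}{4}$ ($M{\left(U \right)} = \left(5 + U\right) \left(- \frac{1}{4}\right) = - \frac{5}{4} - \frac{U}{4}$)
$l{\left(F \right)} = 4 F^{2}$ ($l{\left(F \right)} = \left(2 F\right)^{2} = 4 F^{2}$)
$\left(-439 + l{\left(4 \right)} M{\left(-1 \right)}\right) \left(r + 145\right) = \left(-439 + 4 \cdot 4^{2} \left(- \frac{5}{4} - - \frac{1}{4}\right)\right) \left(-235 + 145\right) = \left(-439 + 4 \cdot 16 \left(- \frac{5}{4} + \frac{1}{4}\right)\right) \left(-90\right) = \left(-439 + 64 \left(-1\right)\right) \left(-90\right) = \left(-439 - 64\right) \left(-90\right) = \left(-503\right) \left(-90\right) = 45270$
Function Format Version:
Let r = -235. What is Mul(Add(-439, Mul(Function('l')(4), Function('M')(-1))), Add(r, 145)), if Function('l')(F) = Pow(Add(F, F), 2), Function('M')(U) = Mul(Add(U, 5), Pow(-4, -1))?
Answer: 45270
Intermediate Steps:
Function('M')(U) = Add(Rational(-5, 4), Mul(Rational(-1, 4), U)) (Function('M')(U) = Mul(Add(5, U), Rational(-1, 4)) = Add(Rational(-5, 4), Mul(Rational(-1, 4), U)))
Function('l')(F) = Mul(4, Pow(F, 2)) (Function('l')(F) = Pow(Mul(2, F), 2) = Mul(4, Pow(F, 2)))
Mul(Add(-439, Mul(Function('l')(4), Function('M')(-1))), Add(r, 145)) = Mul(Add(-439, Mul(Mul(4, Pow(4, 2)), Add(Rational(-5, 4), Mul(Rational(-1, 4), -1)))), Add(-235, 145)) = Mul(Add(-439, Mul(Mul(4, 16), Add(Rational(-5, 4), Rational(1, 4)))), -90) = Mul(Add(-439, Mul(64, -1)), -90) = Mul(Add(-439, -64), -90) = Mul(-503, -90) = 45270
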